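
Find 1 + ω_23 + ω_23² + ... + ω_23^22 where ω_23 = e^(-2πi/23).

Sum of all nth roots of unity equals 0 for n > 1 (geometric series with r ≠ 1).

0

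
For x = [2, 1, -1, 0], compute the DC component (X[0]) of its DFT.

X[0] = Σ(n=0 to 3) x[n] · ω_4^0 = Σ x[n]
= (2) + (1) + (-1) + (0)

X[0] = 2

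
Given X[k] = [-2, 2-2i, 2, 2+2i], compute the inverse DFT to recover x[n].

x[n] = (1/4) Σ(k=0 to 3) X[k] · e^(2πikn/4)

Computing each x[n]:
x[0] = 1
x[1] = 0
x[2] = -1
x[3] = -2

x = [1, 0, -1, -2]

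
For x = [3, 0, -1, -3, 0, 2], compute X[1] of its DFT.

X[1] = Σ(n=0 to 5) x[n] · ω_6^(1n) where ω_6 = e^(-2πi/6)
= (3)·ω_6^0 + (0)·ω_6^1 + (-1)·ω_6^2 + (-3)·ω_6^3 + (0)·ω_6^4 + (2)·ω_6^5

X[1] = 7.5000+2.5981i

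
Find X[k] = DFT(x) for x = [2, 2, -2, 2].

X[k] = Σ(n=0 to 3) x[n] · ω_4^(nk)
where ω_4 = e^(-2πi/4)

Computing each X[k]:
X[0] = 4
X[1] = 4
X[2] = -4
X[3] = 4

X = [4, 4, -4, 4]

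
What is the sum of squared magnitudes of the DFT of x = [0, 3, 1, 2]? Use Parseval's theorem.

Parseval: Σ|x[n]|² = (1/N)Σ|X[k]|², so Σ|X[k]|² = N·Σ|x[n]|² = 4·14.0000

Σ|X[k]|² = N·Σ|x[n]|² = 4·14.0000 = 56.0000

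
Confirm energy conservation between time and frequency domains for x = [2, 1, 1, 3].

Time domain:
Σ|x[n]|² = |2|² + |1|² + |1|² + |3|² = 15.0000

Frequency domain:
(1/4)Σ|X[k]|² = (1/4)(|7|² + |1+2i|² + |-1|² + |1-2i|²) = (1/4)·60.0000 = 15.0000

Both sides agree, confirming Parseval's theorem.

Σ|x[n]|² = (1/N)Σ|X[k]|² = 15.0000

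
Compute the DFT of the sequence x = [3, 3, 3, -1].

X[k] = Σ(n=0 to 3) x[n] · ω_4^(nk)
where ω_4 = e^(-2πi/4)

Computing each X[k]:
X[0] = 8
X[1] = -4i
X[2] = 4
X[3] = 4i

X = [8, -4i, 4, 4i]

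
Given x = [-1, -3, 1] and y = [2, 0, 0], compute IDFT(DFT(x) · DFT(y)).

(x ⊛ y)[n] = Σ(m=0 to 2) x[m] · y[(n-m) mod 3]

Computing each output sample:
(x ⊛ y)[0] = -2
(x ⊛ y)[1] = -6
(x ⊛ y)[2] = 2

x ⊛ y = [-2, -6, 2]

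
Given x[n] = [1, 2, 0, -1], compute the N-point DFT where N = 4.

X[k] = Σ(n=0 to 3) x[n] · ω_4^(nk)
where ω_4 = e^(-2πi/4)

Computing each X[k]:
X[0] = 2
X[1] = 1-3i
X[2] = 0
X[3] = 1+3i

X = [2, 1-3i, 0, 1+3i]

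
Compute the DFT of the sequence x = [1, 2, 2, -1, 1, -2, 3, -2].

X[k] = Σ(n=0 to 7) x[n] · ω_8^(nk)
where ω_8 = e^(-2πi/8)

Computing each X[k]:
X[0] = 4
X[1] = 2.1213-2.5355i
X[2] = -3-3i
X[3] = -2.1213-4.5355i
X[4] = 10
X[5] = -2.1213+4.5355i
X[6] = -3+3i
X[7] = 2.1213+2.5355i

X = [4, 2.1213-2.5355i, -3-3i, -2.1213-4.5355i, 10, -2.1213+4.5355i, -3+3i, 2.1213+2.5355i]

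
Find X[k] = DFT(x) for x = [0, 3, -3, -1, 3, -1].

X[k] = Σ(n=0 to 5) x[n] · ω_6^(nk)
where ω_6 = e^(-2πi/6)

Computing each X[k]:
X[0] = 1
X[1] = 2.0000+1.7321i
X[2] = -2.0000-8.6603i
X[3] = -1
X[4] = -2.0000+8.6603i
X[5] = 2.0000-1.7321i

X = [1, 2.0000+1.7321i, -2.0000-8.6603i, -1, -2.0000+8.6603i, 2.0000-1.7321i]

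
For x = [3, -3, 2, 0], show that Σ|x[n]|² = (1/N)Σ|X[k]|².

Time domain:
Σ|x[n]|² = |3|² + |-3|² + |2|² + |0|² = 22.0000

Frequency domain:
(1/4)Σ|X[k]|² = (1/4)(|2|² + |1+3i|² + |8|² + |1-3i|²) = (1/4)·88.0000 = 22.0000

Both sides agree, confirming Parseval's theorem.

Σ|x[n]|² = (1/N)Σ|X[k]|² = 22.0000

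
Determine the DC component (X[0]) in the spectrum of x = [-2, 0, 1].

X[0] = Σ(n=0 to 2) x[n] · ω_3^0 = Σ x[n]
= (-2) + (0) + (1)

X[0] = -1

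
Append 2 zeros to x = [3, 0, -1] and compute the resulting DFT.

Original 3-point DFT: [2, 3.5000-0.8660i, 3.5000+0.8660i]
Zero-padded 5-point DFT provides frequency interpolation.

DFT_5([x, 0, ...]) = [2, 3.8090+0.5878i, 2.6910-0.9511i, 2.6910+0.9511i, 3.8090-0.5878i]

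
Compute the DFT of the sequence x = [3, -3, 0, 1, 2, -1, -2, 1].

X[k] = Σ(n=0 to 7) x[n] · ω_8^(nk)
where ω_8 = e^(-2πi/8)

Computing each X[k]:
X[0] = 1
X[1] = -0.4142-0.5858i
X[2] = 7+6i
X[3] = 2.4142+3.4142i
X[4] = 5
X[5] = 2.4142-3.4142i
X[6] = 7-6i
X[7] = -0.4142+0.5858i

X = [1, -0.4142-0.5858i, 7+6i, 2.4142+3.4142i, 5, 2.4142-3.4142i, 7-6i, -0.4142+0.5858i]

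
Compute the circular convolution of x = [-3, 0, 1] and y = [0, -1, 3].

(x ⊛ y)[n] = Σ(m=0 to 2) x[m] · y[(n-m) mod 3]

Computing each output sample:
(x ⊛ y)[0] = -1
(x ⊛ y)[1] = 6
(x ⊛ y)[2] = -9

x ⊛ y = [-1, 6, -9]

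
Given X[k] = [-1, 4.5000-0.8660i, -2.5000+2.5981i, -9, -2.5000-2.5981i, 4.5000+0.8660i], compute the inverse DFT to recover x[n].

x[n] = (1/6) Σ(k=0 to 5) X[k] · e^(2πikn/6)

Computing each x[n]:
x[0] = -1
x[1] = 2
x[2] = -1
x[3] = -1
x[4] = -3
x[5] = 3

x = [-1, 2, -1, -1, -3, 3]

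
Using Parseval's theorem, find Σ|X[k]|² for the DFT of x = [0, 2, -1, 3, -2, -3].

Parseval: Σ|x[n]|² = (1/N)Σ|X[k]|², so Σ|X[k]|² = N·Σ|x[n]|² = 6·27.0000

Σ|X[k]|² = N·Σ|x[n]|² = 6·27.0000 = 162.0000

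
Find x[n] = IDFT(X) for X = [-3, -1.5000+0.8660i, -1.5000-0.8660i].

x[n] = (1/3) Σ(k=0 to 2) X[k] · e^(2πikn/3)

Computing each x[n]:
x[0] = -2
x[1] = -1
x[2] = 0

x = [-2, -1, 0]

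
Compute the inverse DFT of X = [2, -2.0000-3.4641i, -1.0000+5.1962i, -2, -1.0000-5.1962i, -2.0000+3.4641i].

x[n] = (1/6) Σ(k=0 to 5) X[k] · e^(2πikn/6)

Computing each x[n]:
x[0] = -1
x[1] = 0
x[2] = 3
x[3] = 1
x[4] = -2
x[5] = 1

x = [-1, 0, 3, 1, -2, 1]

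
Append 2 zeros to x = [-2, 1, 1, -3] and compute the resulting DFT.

Original 4-point DFT: [-3, -3-4i, 1, -3+4i]
Zero-padded 6-point DFT provides frequency interpolation.

DFT_6([x, 0, ...]) = [-3, 1.0000-1.7321i, -6, 1, -6, 1.0000+1.7321i]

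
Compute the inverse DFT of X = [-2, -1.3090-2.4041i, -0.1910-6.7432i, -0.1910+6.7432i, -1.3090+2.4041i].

x[n] = (1/5) Σ(k=0 to 4) X[k] · e^(2πikn/5)

Computing each x[n]:
x[0] = -1
x[1] = 2
x[2] = -2
x[3] = 2
x[4] = -3

x = [-1, 2, -2, 2, -3]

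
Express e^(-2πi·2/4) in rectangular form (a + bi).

ω_4^2 = e^(-2πi·2/4)
= cos(-2π·2/4) + i·sin(-2π·2/4)
= cos(-4π/4) + i·sin(-4π/4)

ω_4^2 = cos(-4π/4) + i·sin(-4π/4) = -1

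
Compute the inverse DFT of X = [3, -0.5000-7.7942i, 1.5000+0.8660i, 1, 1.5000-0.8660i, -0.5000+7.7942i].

x[n] = (1/6) Σ(k=0 to 5) X[k] · e^(2πikn/6)

Computing each x[n]:
x[0] = 1
x[1] = 2
x[2] = 3
x[3] = 1
x[4] = -2
x[5] = -2

x = [1, 2, 3, 1, -2, -2]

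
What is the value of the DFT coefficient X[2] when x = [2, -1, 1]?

X[2] = Σ(n=0 to 2) x[n] · ω_3^(2n) where ω_3 = e^(-2πi/3)
= (2)·ω_3^0 + (-1)·ω_3^2 + (1)·ω_3^4

X[2] = 2.0000-1.7321i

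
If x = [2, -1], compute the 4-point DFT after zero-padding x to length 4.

Original 2-point DFT: [1, 3]
Zero-padded 4-point DFT provides frequency interpolation.

DFT_4([x, 0, ...]) = [1, 2+1i, 3, 2-1i]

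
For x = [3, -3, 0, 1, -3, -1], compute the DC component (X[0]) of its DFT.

X[0] = Σ(n=0 to 5) x[n] · ω_6^0 = Σ x[n]
= (3) + (-3) + (0) + (1) + (-3) + (-1)

X[0] = -3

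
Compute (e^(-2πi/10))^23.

Since ω_10^10 = 1, powers reduce modulo 10.
23 mod 10 = 3
So ω_10^23 = ω_10^3 = e^(-2πi·3/10)

ω_10^23 = ω_10^3 = -0.3090-0.9511i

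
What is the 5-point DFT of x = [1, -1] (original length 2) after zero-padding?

Original 2-point DFT: [0, 2]
Zero-padded 5-point DFT provides frequency interpolation.

DFT_5([x, 0, ...]) = [0, 0.6910+0.9511i, 1.8090+0.5878i, 1.8090-0.5878i, 0.6910-0.9511i]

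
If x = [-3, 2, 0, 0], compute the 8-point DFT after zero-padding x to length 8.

Original 4-point DFT: [-1, -3-2i, -5, -3+2i]
Zero-padded 8-point DFT provides frequency interpolation.

DFT_8([x, 0, ...]) = [-1, -1.5858-1.4142i, -3-2i, -4.4142-1.4142i, -5, -4.4142+1.4142i, -3+2i, -1.5858+1.4142i]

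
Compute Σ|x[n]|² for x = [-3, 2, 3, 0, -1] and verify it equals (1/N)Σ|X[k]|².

Time domain:
Σ|x[n]|² = |-3|² + |2|² + |3|² + |0|² + |-1|² = 23.0000

Frequency domain:
(1/5)Σ|X[k]|² = (1/5)(|1|² + |-5.1180-4.6165i|² + |-2.8820+1.0898i|² + |-2.8820-1.0898i|² + |-5.1180+4.6165i|²) = (1/5)·115.0000 = 23.0000

Both sides agree, confirming Parseval's theorem.

Σ|x[n]|² = (1/N)Σ|X[k]|² = 23.0000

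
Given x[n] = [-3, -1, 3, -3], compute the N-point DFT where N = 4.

X[k] = Σ(n=0 to 3) x[n] · ω_4^(nk)
where ω_4 = e^(-2πi/4)

Computing each X[k]:
X[0] = -4
X[1] = -6-2i
X[2] = 4
X[3] = -6+2i

X = [-4, -6-2i, 4, -6+2i]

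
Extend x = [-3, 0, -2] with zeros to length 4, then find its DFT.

Original 3-point DFT: [-5, -2.0000-1.7321i, -2.0000+1.7321i]
Zero-padded 4-point DFT provides frequency interpolation.

DFT_4([x, 0, ...]) = [-5, -1, -5, -1]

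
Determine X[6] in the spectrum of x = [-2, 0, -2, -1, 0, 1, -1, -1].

X[6] = Σ(n=0 to 7) x[n] · ω_8^(6n) where ω_8 = e^(-2πi/8)
= (-2)·ω_8^0 + (0)·ω_8^6 + (-2)·ω_8^12 + (-1)·ω_8^18 + (0)·ω_8^24 + (1)·ω_8^30 + (-1)·ω_8^36 + (-1)·ω_8^42

X[6] = 1+3i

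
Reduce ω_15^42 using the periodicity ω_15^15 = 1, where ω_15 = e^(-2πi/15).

Since ω_15^15 = 1, powers reduce modulo 15.
42 mod 15 = 12
So ω_15^42 = ω_15^12 = e^(-2πi·12/15)

ω_15^42 = ω_15^12 = 0.3090+0.9511i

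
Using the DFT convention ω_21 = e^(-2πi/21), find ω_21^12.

ω_21^12 = e^(-2πi·12/21)
= cos(-2π·12/21) + i·sin(-2π·12/21)
= cos(-24π/21) + i·sin(-24π/21)

ω_21^12 = cos(-24π/21) + i·sin(-24π/21) = -0.9010+0.4339i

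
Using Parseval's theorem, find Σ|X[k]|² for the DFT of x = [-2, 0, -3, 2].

Parseval: Σ|x[n]|² = (1/N)Σ|X[k]|², so Σ|X[k]|² = N·Σ|x[n]|² = 4·17.0000

Σ|X[k]|² = N·Σ|x[n]|² = 4·17.0000 = 68.0000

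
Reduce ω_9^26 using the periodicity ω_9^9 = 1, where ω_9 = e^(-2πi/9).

Since ω_9^9 = 1, powers reduce modulo 9.
26 mod 9 = 8
So ω_9^26 = ω_9^8 = e^(-2πi·8/9)

ω_9^26 = ω_9^8 = 0.7660+0.6428i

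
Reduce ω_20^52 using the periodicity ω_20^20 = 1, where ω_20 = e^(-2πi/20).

Since ω_20^20 = 1, powers reduce modulo 20.
52 mod 20 = 12
So ω_20^52 = ω_20^12 = e^(-2πi·12/20)

ω_20^52 = ω_20^12 = -0.8090+0.5878i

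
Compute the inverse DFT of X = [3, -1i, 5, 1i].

x[n] = (1/4) Σ(k=0 to 3) X[k] · e^(2πikn/4)

Computing each x[n]:
x[0] = 2
x[1] = 0
x[2] = 2
x[3] = -1

x = [2, 0, 2, -1]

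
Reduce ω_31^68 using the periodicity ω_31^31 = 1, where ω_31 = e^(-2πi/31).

Since ω_31^31 = 1, powers reduce modulo 31.
68 mod 31 = 6
So ω_31^68 = ω_31^6 = e^(-2πi·6/31)

ω_31^68 = ω_31^6 = 0.3473-0.9378i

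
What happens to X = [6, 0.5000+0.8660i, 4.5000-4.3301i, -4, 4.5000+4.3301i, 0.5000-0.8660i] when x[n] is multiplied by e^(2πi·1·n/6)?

Modulation property: DFT(ω_6^(-1n)·x[n]) = X[(k-1) mod 6], so circularly shift X by 1 positions.

X[k-1] = [0.5000-0.8660i, 6, 0.5000+0.8660i, 4.5000-4.3301i, -4, 4.5000+4.3301i]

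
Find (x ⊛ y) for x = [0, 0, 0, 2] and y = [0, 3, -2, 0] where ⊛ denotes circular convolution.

(x ⊛ y)[n] = Σ(m=0 to 3) x[m] · y[(n-m) mod 4]

Computing each output sample:
(x ⊛ y)[0] = 6
(x ⊛ y)[1] = -4
(x ⊛ y)[2] = 0
(x ⊛ y)[3] = 0

x ⊛ y = [6, -4, 0, 0]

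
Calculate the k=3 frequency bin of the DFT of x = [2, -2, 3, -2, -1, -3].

X[3] = Σ(n=0 to 5) x[n] · ω_6^(3n) where ω_6 = e^(-2πi/6)
= (2)·ω_6^0 + (-2)·ω_6^3 + (3)·ω_6^6 + (-2)·ω_6^9 + (-1)·ω_6^12 + (-3)·ω_6^15

X[3] = 11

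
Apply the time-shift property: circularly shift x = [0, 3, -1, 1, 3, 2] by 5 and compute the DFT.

Time shift by 5: X_shifted[k] = ω_6^(5k) · X[k]
Shifted x = [3, -1, 1, 3, 2, 0]

DFT(x[n-5]) = [8, -2.0000+1.7321i, 5, 4, 5, -2.0000-1.7321i]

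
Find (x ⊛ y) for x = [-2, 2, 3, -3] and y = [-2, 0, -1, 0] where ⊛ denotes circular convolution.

(x ⊛ y)[n] = Σ(m=0 to 3) x[m] · y[(n-m) mod 4]

Computing each output sample:
(x ⊛ y)[0] = 1
(x ⊛ y)[1] = -1
(x ⊛ y)[2] = -4
(x ⊛ y)[3] = 4

x ⊛ y = [1, -1, -4, 4]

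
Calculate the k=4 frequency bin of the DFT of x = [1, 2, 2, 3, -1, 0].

X[4] = Σ(n=0 to 5) x[n] · ω_6^(4n) where ω_6 = e^(-2πi/6)
= (1)·ω_6^0 + (2)·ω_6^4 + (2)·ω_6^8 + (3)·ω_6^12 + (-1)·ω_6^16 + (0)·ω_6^20

X[4] = 2.5000-0.8660i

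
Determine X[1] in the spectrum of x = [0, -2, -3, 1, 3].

X[1] = Σ(n=0 to 4) x[n] · ω_5^(1n) where ω_5 = e^(-2πi/5)
= (0)·ω_5^0 + (-2)·ω_5^1 + (-3)·ω_5^2 + (1)·ω_5^3 + (3)·ω_5^4

X[1] = 1.9271+7.1064i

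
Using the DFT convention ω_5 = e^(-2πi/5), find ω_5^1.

ω_5^1 = e^(-2πi·1/5)
= cos(-2π·1/5) + i·sin(-2π·1/5)
= cos(-2π/5) + i·sin(-2π/5)

ω_5^1 = cos(-2π/5) + i·sin(-2π/5) = 0.3090-0.9511i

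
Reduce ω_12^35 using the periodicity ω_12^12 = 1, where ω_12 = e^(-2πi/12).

Since ω_12^12 = 1, powers reduce modulo 12.
35 mod 12 = 11
So ω_12^35 = ω_12^11 = e^(-2πi·11/12)

ω_12^35 = ω_12^11 = 0.8660+0.5000i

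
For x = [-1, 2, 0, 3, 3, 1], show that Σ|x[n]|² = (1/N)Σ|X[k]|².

Time domain:
Σ|x[n]|² = |-1|² + |2|² + |0|² + |3|² + |3|² + |1|² = 24.0000

Frequency domain:
(1/6)Σ|X[k]|² = (1/6)(|8|² + |-4.0000+1.7321i|² + |-1.0000-3.4641i|² + |-4|² + |-1.0000+3.4641i|² + |-4.0000-1.7321i|²) = (1/6)·144.0000 = 24.0000

Both sides agree, confirming Parseval's theorem.

Σ|x[n]|² = (1/N)Σ|X[k]|² = 24.0000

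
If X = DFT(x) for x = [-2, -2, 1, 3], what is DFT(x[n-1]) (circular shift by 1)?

Time shift by 1: X_shifted[k] = ω_4^(1k) · X[k]
Shifted x = [3, -2, -2, 1]

DFT(x[n-1]) = [0, 5+3i, 2, 5-3i]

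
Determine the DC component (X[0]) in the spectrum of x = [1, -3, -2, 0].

X[0] = Σ(n=0 to 3) x[n] · ω_4^0 = Σ x[n]
= (1) + (-3) + (-2) + (0)

X[0] = -4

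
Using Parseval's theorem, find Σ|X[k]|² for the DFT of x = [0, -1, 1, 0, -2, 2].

Parseval: Σ|x[n]|² = (1/N)Σ|X[k]|², so Σ|X[k]|² = N·Σ|x[n]|² = 6·10.0000

Σ|X[k]|² = N·Σ|x[n]|² = 6·10.0000 = 60.0000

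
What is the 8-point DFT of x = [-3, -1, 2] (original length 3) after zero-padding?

Original 3-point DFT: [-2, -3.5000+2.5981i, -3.5000-2.5981i]
Zero-padded 8-point DFT provides frequency interpolation.

DFT_8([x, 0, ...]) = [-2, -3.7071-1.2929i, -5+1i, -2.2929+2.7071i, 0, -2.2929-2.7071i, -5-1i, -3.7071+1.2929i]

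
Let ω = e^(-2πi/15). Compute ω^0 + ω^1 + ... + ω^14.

Sum of all nth roots of unity equals 0 for n > 1 (geometric series with r ≠ 1).

0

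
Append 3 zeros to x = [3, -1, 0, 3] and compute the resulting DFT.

Original 4-point DFT: [5, 3+4i, 1, 3-4i]
Zero-padded 7-point DFT provides frequency interpolation.

DFT_7([x, 0, ...]) = [5, -0.3264-0.5198i, 5.0930+3.3204i, 3.2334-2.4909i, 3.2334+2.4909i, 5.0930-3.3204i, -0.3264+0.5198i]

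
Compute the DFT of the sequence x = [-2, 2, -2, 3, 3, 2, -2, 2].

X[k] = Σ(n=0 to 7) x[n] · ω_8^(nk)
where ω_8 = e^(-2πi/8)

Computing each X[k]:
X[0] = 6
X[1] = -5.7071-0.7071i
X[2] = 5+1i
X[3] = -4.2929-0.7071i
X[4] = -12
X[5] = -4.2929+0.7071i
X[6] = 5-1i
X[7] = -5.7071+0.7071i

X = [6, -5.7071-0.7071i, 5+1i, -4.2929-0.7071i, -12, -4.2929+0.7071i, 5-1i, -5.7071+0.7071i]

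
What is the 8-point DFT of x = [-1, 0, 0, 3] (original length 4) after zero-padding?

Original 4-point DFT: [2, -1+3i, -4, -1-3i]
Zero-padded 8-point DFT provides frequency interpolation.

DFT_8([x, 0, ...]) = [2, -3.1213-2.1213i, -1+3i, 1.1213-2.1213i, -4, 1.1213+2.1213i, -1-3i, -3.1213+2.1213i]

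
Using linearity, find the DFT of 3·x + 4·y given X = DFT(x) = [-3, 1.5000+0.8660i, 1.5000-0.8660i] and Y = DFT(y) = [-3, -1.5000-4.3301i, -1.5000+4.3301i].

By linearity: DFT(3x + 4y) = 3·DFT(x) + 4·DFT(y)
= 3·[-3, 1.5000+0.8660i, 1.5000-0.8660i] + 4·[-3, -1.5000-4.3301i, -1.5000+4.3301i]

Computing element-wise:
Z[0] = 3·(-3) + 4·(-3) = -21
Z[1] = 3·(1.5000+0.8660i) + 4·(-1.5000-4.3301i) = -1.5000-14.7224i
Z[2] = 3·(1.5000-0.8660i) + 4·(-1.5000+4.3301i) = -1.5000+14.7224i

DFT(3x + 4y) = 3·X + 4·Y = [-21, -1.5000-14.7224i, -1.5000+14.7224i]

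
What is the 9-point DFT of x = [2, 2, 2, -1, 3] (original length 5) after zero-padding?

Original 5-point DFT: [8, 2.7361-0.8123i, -1.7361+3.4410i, -1.7361-3.4410i, 2.7361+0.8123i]
Zero-padded 9-point DFT provides frequency interpolation.

DFT_9([x, 0, ...]) = [8, 1.5603-3.4152i, 3.2660-1.5913i, -2.5000-2.5981i, 2.6736+4.4220i, 2.6736-4.4220i, -2.5000+2.5981i, 3.2660+1.5913i, 1.5603+3.4152i]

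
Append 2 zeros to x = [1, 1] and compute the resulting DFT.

Original 2-point DFT: [2, 0]
Zero-padded 4-point DFT provides frequency interpolation.

DFT_4([x, 0, ...]) = [2, 1-1i, 0, 1+1i]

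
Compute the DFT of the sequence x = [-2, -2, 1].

X[k] = Σ(n=0 to 2) x[n] · ω_3^(nk)
where ω_3 = e^(-2πi/3)

Computing each X[k]:
X[0] = -3
X[1] = -1.5000+2.5981i
X[2] = -1.5000-2.5981i

X = [-3, -1.5000+2.5981i, -1.5000-2.5981i]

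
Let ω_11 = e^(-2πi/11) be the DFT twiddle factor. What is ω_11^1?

ω_11^1 = e^(-2πi·1/11)
= cos(-2π·1/11) + i·sin(-2π·1/11)
= cos(-2π/11) + i·sin(-2π/11)

ω_11^1 = cos(-2π/11) + i·sin(-2π/11) = 0.8413-0.5406i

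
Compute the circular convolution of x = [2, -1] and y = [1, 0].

(x ⊛ y)[n] = Σ(m=0 to 1) x[m] · y[(n-m) mod 2]

Computing each output sample:
(x ⊛ y)[0] = 2
(x ⊛ y)[1] = -1

x ⊛ y = [2, -1]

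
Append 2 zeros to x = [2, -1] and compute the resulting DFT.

Original 2-point DFT: [1, 3]
Zero-padded 4-point DFT provides frequency interpolation.

DFT_4([x, 0, ...]) = [1, 2+1i, 3, 2-1i]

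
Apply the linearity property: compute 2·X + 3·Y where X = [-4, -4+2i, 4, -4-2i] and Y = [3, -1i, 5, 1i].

By linearity: DFT(2x + 3y) = 2·DFT(x) + 3·DFT(y)
= 2·[-4, -4+2i, 4, -4-2i] + 3·[3, -1i, 5, 1i]

Computing element-wise:
Z[0] = 2·(-4) + 3·(3) = 1
Z[1] = 2·(-4+2i) + 3·(-1i) = -8+1i
Z[2] = 2·(4) + 3·(5) = 23
Z[3] = 2·(-4-2i) + 3·(1i) = -8-1i

DFT(2x + 3y) = 2·X + 3·Y = [1, -8+1i, 23, -8-1i]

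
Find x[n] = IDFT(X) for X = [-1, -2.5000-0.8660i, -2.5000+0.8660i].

x[n] = (1/3) Σ(k=0 to 2) X[k] · e^(2πikn/3)

Computing each x[n]:
x[0] = -2
x[1] = 1
x[2] = 0

x = [-2, 1, 0]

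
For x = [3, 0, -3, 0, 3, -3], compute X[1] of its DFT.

X[1] = Σ(n=0 to 5) x[n] · ω_6^(1n) where ω_6 = e^(-2πi/6)
= (3)·ω_6^0 + (0)·ω_6^1 + (-3)·ω_6^2 + (0)·ω_6^3 + (3)·ω_6^4 + (-3)·ω_6^5

X[1] = 1.5000+2.5981i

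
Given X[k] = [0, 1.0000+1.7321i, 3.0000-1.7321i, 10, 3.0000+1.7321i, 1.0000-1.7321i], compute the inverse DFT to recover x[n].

x[n] = (1/6) Σ(k=0 to 5) X[k] · e^(2πikn/6)

Computing each x[n]:
x[0] = 3
x[1] = -2
x[2] = 0
x[3] = -1
x[4] = 2
x[5] = -2

x = [3, -2, 0, -1, 2, -2]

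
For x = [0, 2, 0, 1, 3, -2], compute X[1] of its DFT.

X[1] = Σ(n=0 to 5) x[n] · ω_6^(1n) where ω_6 = e^(-2πi/6)
= (0)·ω_6^0 + (2)·ω_6^1 + (0)·ω_6^2 + (1)·ω_6^3 + (3)·ω_6^4 + (-2)·ω_6^5

X[1] = -2.5000-0.8660i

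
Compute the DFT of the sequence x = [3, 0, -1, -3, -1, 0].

X[k] = Σ(n=0 to 5) x[n] · ω_6^(nk)
where ω_6 = e^(-2πi/6)

Computing each X[k]:
X[0] = -2
X[1] = 7
X[2] = 1
X[3] = 4
X[4] = 1
X[5] = 7

X = [-2, 7, 1, 4, 1, 7]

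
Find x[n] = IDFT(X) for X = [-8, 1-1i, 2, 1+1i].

x[n] = (1/4) Σ(k=0 to 3) X[k] · e^(2πikn/4)

Computing each x[n]:
x[0] = -1
x[1] = -2
x[2] = -2
x[3] = -3

x = [-1, -2, -2, -3]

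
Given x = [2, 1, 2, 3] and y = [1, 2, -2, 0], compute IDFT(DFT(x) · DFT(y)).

(x ⊛ y)[n] = Σ(m=0 to 3) x[m] · y[(n-m) mod 4]

Computing each output sample:
(x ⊛ y)[0] = 4
(x ⊛ y)[1] = -1
(x ⊛ y)[2] = 0
(x ⊛ y)[3] = 5

x ⊛ y = [4, -1, 0, 5]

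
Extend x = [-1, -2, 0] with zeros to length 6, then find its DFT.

Original 3-point DFT: [-3, 1.7321i, -1.7321i]
Zero-padded 6-point DFT provides frequency interpolation.

DFT_6([x, 0, ...]) = [-3, -2.0000+1.7321i, 1.7321i, 1, -1.7321i, -2.0000-1.7321i]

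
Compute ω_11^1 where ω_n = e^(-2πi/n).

ω_11^1 = e^(-2πi·1/11)
= cos(-2π·1/11) + i·sin(-2π·1/11)
= cos(-2π/11) + i·sin(-2π/11)

ω_11^1 = cos(-2π/11) + i·sin(-2π/11) = 0.8413-0.5406i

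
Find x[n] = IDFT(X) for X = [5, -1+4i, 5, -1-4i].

x[n] = (1/4) Σ(k=0 to 3) X[k] · e^(2πikn/4)

Computing each x[n]:
x[0] = 2
x[1] = -2
x[2] = 3
x[3] = 2

x = [2, -2, 3, 2]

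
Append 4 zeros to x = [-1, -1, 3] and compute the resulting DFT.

Original 3-point DFT: [1, -2.0000+3.4641i, -2.0000-3.4641i]
Zero-padded 7-point DFT provides frequency interpolation.

DFT_7([x, 0, ...]) = [1, -2.2911-2.1430i, -3.4804+2.2766i, 1.7714+2.7794i, 1.7714-2.7794i, -3.4804-2.2766i, -2.2911+2.1430i]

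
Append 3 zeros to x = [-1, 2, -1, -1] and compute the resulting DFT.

Original 4-point DFT: [-1, -3i, -3, 3i]
Zero-padded 7-point DFT provides frequency interpolation.

DFT_7([x, 0, ...]) = [-1, 1.3705-0.1549i, -1.1676-3.1656i, -3.2029-0.6747i, -3.2029+0.6747i, -1.1676+3.1656i, 1.3705+0.1549i]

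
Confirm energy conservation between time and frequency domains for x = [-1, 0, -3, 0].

Time domain:
Σ|x[n]|² = |-1|² + |0|² + |-3|² + |0|² = 10.0000

Frequency domain:
(1/4)Σ|X[k]|² = (1/4)(|-4|² + |2|² + |-4|² + |2|²) = (1/4)·40.0000 = 10.0000

Both sides agree, confirming Parseval's theorem.

Σ|x[n]|² = (1/N)Σ|X[k]|² = 10.0000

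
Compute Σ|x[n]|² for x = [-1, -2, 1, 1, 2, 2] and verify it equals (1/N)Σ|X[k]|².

Time domain:
Σ|x[n]|² = |-1|² + |-2|² + |1|² + |1|² + |2|² + |2|² = 15.0000

Frequency domain:
(1/6)Σ|X[k]|² = (1/6)(|3|² + |-3.5000+4.3301i|² + |-1.5000+2.5981i|² + |1|² + |-1.5000-2.5981i|² + |-3.5000-4.3301i|²) = (1/6)·90.0000 = 15.0000

Both sides agree, confirming Parseval's theorem.

Σ|x[n]|² = (1/N)Σ|X[k]|² = 15.0000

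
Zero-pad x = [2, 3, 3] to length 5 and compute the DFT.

Original 3-point DFT: [8, -1, -1]
Zero-padded 5-point DFT provides frequency interpolation.

DFT_5([x, 0, ...]) = [8, 0.5000-4.6165i, 0.5000+1.0898i, 0.5000-1.0898i, 0.5000+4.6165i]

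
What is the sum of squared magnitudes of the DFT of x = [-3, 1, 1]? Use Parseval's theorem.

Parseval: Σ|x[n]|² = (1/N)Σ|X[k]|², so Σ|X[k]|² = N·Σ|x[n]|² = 3·11.0000

Σ|X[k]|² = N·Σ|x[n]|² = 3·11.0000 = 33.0000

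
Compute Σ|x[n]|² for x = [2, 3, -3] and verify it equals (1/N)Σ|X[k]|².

Time domain:
Σ|x[n]|² = |2|² + |3|² + |-3|² = 22.0000

Frequency domain:
(1/3)Σ|X[k]|² = (1/3)(|2|² + |2.0000-5.1962i|² + |2.0000+5.1962i|²) = (1/3)·66.0000 = 22.0000

Both sides agree, confirming Parseval's theorem.

Σ|x[n]|² = (1/N)Σ|X[k]|² = 22.0000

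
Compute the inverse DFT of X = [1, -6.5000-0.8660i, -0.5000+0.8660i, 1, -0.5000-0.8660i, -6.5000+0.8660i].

x[n] = (1/6) Σ(k=0 to 5) X[k] · e^(2πikn/6)

Computing each x[n]:
x[0] = -2
x[1] = -1
x[2] = 2
x[3] = 2
x[4] = 1
x[5] = -1

x = [-2, -1, 2, 2, 1, -1]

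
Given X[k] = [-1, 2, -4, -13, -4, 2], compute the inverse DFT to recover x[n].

x[n] = (1/6) Σ(k=0 to 5) X[k] · e^(2πikn/6)

Computing each x[n]:
x[0] = -3
x[1] = 3
x[2] = -2
x[3] = 0
x[4] = -2
x[5] = 3

x = [-3, 3, -2, 0, -2, 3]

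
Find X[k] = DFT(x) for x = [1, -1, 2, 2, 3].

X[k] = Σ(n=0 to 4) x[n] · ω_5^(nk)
where ω_5 = e^(-2πi/5)

Computing each X[k]:
X[0] = 7
X[1] = -1.6180+3.8042i
X[2] = 0.6180+2.3511i
X[3] = 0.6180-2.3511i
X[4] = -1.6180-3.8042i

X = [7, -1.6180+3.8042i, 0.6180+2.3511i, 0.6180-2.3511i, -1.6180-3.8042i]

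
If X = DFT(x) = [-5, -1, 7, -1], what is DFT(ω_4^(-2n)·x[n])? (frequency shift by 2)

Modulation property: DFT(ω_4^(-2n)·x[n]) = X[(k-2) mod 4], so circularly shift X by 2 positions.

X[k-2] = [7, -1, -5, -1]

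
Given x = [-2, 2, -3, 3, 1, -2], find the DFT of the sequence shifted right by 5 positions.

Time shift by 5: X_shifted[k] = ω_6^(5k) · X[k]
Shifted x = [2, -3, 3, 1, -2, -2]

DFT(x[n-5]) = [-1, -2.0000-3.4641i, 5.0000+5.1962i, 7, 5.0000-5.1962i, -2.0000+3.4641i]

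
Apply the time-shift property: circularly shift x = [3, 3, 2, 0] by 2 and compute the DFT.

Time shift by 2: X_shifted[k] = ω_4^(2k) · X[k]
Shifted x = [2, 0, 3, 3]

DFT(x[n-2]) = [8, -1+3i, 2, -1-3i]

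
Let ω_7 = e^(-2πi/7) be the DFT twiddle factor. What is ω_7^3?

ω_7^3 = e^(-2πi·3/7)
= cos(-2π·3/7) + i·sin(-2π·3/7)
= cos(-6π/7) + i·sin(-6π/7)

ω_7^3 = cos(-6π/7) + i·sin(-6π/7) = -0.9010-0.4339i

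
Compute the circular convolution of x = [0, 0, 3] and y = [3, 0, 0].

(x ⊛ y)[n] = Σ(m=0 to 2) x[m] · y[(n-m) mod 3]

Computing each output sample:
(x ⊛ y)[0] = 0
(x ⊛ y)[1] = 0
(x ⊛ y)[2] = 9

x ⊛ y = [0, 0, 9]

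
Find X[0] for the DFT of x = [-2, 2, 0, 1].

X[0] = Σ(n=0 to 3) x[n] · ω_4^0 = Σ x[n]
= (-2) + (2) + (0) + (1)

X[0] = 1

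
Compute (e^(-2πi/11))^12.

Since ω_11^11 = 1, powers reduce modulo 11.
12 mod 11 = 1
So ω_11^12 = ω_11^1 = e^(-2πi·1/11)

ω_11^12 = ω_11^1 = 0.8413-0.5406i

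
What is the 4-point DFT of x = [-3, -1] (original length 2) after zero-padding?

Original 2-point DFT: [-4, -2]
Zero-padded 4-point DFT provides frequency interpolation.

DFT_4([x, 0, ...]) = [-4, -3+1i, -2, -3-1i]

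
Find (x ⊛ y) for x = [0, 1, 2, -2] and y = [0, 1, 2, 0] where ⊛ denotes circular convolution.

(x ⊛ y)[n] = Σ(m=0 to 3) x[m] · y[(n-m) mod 4]

Computing each output sample:
(x ⊛ y)[0] = 2
(x ⊛ y)[1] = -4
(x ⊛ y)[2] = 1
(x ⊛ y)[3] = 4

x ⊛ y = [2, -4, 1, 4]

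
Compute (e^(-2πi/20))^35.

Since ω_20^20 = 1, powers reduce modulo 20.
35 mod 20 = 15
So ω_20^35 = ω_20^15 = e^(-2πi·15/20)

ω_20^35 = ω_20^15 = 1i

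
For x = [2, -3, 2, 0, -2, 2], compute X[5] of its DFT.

X[5] = Σ(n=0 to 5) x[n] · ω_6^(5n) where ω_6 = e^(-2πi/6)
= (2)·ω_6^0 + (-3)·ω_6^5 + (2)·ω_6^10 + (0)·ω_6^15 + (-2)·ω_6^20 + (2)·ω_6^25

X[5] = 1.5000-0.8660i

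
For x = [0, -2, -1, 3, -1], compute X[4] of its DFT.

X[4] = Σ(n=0 to 4) x[n] · ω_5^(4n) where ω_5 = e^(-2πi/5)
= (0)·ω_5^0 + (-2)·ω_5^4 + (-1)·ω_5^8 + (3)·ω_5^12 + (-1)·ω_5^16

X[4] = -2.5451-3.3022i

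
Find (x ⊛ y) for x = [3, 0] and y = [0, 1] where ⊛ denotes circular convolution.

(x ⊛ y)[n] = Σ(m=0 to 1) x[m] · y[(n-m) mod 2]

Computing each output sample:
(x ⊛ y)[0] = 0
(x ⊛ y)[1] = 3

x ⊛ y = [0, 3]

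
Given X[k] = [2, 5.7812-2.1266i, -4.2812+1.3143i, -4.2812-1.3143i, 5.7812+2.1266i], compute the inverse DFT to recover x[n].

x[n] = (1/5) Σ(k=0 to 4) X[k] · e^(2πikn/5)

Computing each x[n]:
x[0] = 1
x[1] = 3
x[2] = -1
x[3] = -3
x[4] = 2

x = [1, 3, -1, -3, 2]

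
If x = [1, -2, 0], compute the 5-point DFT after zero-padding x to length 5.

Original 3-point DFT: [-1, 2.0000+1.7321i, 2.0000-1.7321i]
Zero-padded 5-point DFT provides frequency interpolation.

DFT_5([x, 0, ...]) = [-1, 0.3820+1.9021i, 2.6180+1.1756i, 2.6180-1.1756i, 0.3820-1.9021i]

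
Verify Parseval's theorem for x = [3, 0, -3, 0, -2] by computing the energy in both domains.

Time domain:
Σ|x[n]|² = |3|² + |0|² + |-3|² + |0|² + |-2|² = 22.0000

Frequency domain:
(1/5)Σ|X[k]|² = (1/5)(|-2|² + |4.8090-0.1388i|² + |3.6910-4.0287i|² + |3.6910+4.0287i|² + |4.8090+0.1388i|²) = (1/5)·110.0000 = 22.0000

Both sides agree, confirming Parseval's theorem.

Σ|x[n]|² = (1/N)Σ|X[k]|² = 22.0000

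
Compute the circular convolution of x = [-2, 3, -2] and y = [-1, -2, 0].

(x ⊛ y)[n] = Σ(m=0 to 2) x[m] · y[(n-m) mod 3]

Computing each output sample:
(x ⊛ y)[0] = 6
(x ⊛ y)[1] = 1
(x ⊛ y)[2] = -4

x ⊛ y = [6, 1, -4]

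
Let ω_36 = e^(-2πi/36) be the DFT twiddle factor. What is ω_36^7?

ω_36^7 = e^(-2πi·7/36)
= cos(-2π·7/36) + i·sin(-2π·7/36)
= cos(-14π/36) + i·sin(-14π/36)

ω_36^7 = cos(-14π/36) + i·sin(-14π/36) = 0.3420-0.9397i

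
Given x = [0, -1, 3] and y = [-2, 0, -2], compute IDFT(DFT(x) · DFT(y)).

(x ⊛ y)[n] = Σ(m=0 to 2) x[m] · y[(n-m) mod 3]

Computing each output sample:
(x ⊛ y)[0] = 2
(x ⊛ y)[1] = -4
(x ⊛ y)[2] = -6

x ⊛ y = [2, -4, -6]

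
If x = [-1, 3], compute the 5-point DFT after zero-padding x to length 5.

Original 2-point DFT: [2, -4]
Zero-padded 5-point DFT provides frequency interpolation.

DFT_5([x, 0, ...]) = [2, -0.0729-2.8532i, -3.4271-1.7634i, -3.4271+1.7634i, -0.0729+2.8532i]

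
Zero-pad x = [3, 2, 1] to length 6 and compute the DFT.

Original 3-point DFT: [6, 1.5000-0.8660i, 1.5000+0.8660i]
Zero-padded 6-point DFT provides frequency interpolation.

DFT_6([x, 0, ...]) = [6, 3.5000-2.5981i, 1.5000-0.8660i, 2, 1.5000+0.8660i, 3.5000+2.5981i]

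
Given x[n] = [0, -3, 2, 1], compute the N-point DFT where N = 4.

X[k] = Σ(n=0 to 3) x[n] · ω_4^(nk)
where ω_4 = e^(-2πi/4)

Computing each X[k]:
X[0] = 0
X[1] = -2+4i
X[2] = 4
X[3] = -2-4i

X = [0, -2+4i, 4, -2-4i]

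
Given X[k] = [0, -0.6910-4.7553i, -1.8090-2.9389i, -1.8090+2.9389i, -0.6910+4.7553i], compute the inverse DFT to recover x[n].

x[n] = (1/5) Σ(k=0 to 4) X[k] · e^(2πikn/5)

Computing each x[n]:
x[0] = -1
x[1] = 3
x[2] = 0
x[3] = 0
x[4] = -2

x = [-1, 3, 0, 0, -2]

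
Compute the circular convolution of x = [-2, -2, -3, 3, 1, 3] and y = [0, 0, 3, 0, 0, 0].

(x ⊛ y)[n] = Σ(m=0 to 5) x[m] · y[(n-m) mod 6]

Computing each output sample:
(x ⊛ y)[0] = 3
(x ⊛ y)[1] = 9
(x ⊛ y)[2] = -6
(x ⊛ y)[3] = -6
(x ⊛ y)[4] = -9
(x ⊛ y)[5] = 9

x ⊛ y = [3, 9, -6, -6, -9, 9]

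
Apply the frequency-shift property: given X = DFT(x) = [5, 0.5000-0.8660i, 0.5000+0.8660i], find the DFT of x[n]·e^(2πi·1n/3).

Modulation property: DFT(ω_3^(-1n)·x[n]) = X[(k-1) mod 3], so circularly shift X by 1 positions.

X[k-1] = [0.5000+0.8660i, 5, 0.5000-0.8660i]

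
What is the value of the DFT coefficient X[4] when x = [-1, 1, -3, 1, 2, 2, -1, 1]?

X[4] = Σ(n=0 to 7) x[n] · ω_8^(4n) where ω_8 = e^(-2πi/8)
= (-1)·ω_8^0 + (1)·ω_8^4 + (-3)·ω_8^8 + (1)·ω_8^12 + (2)·ω_8^16 + (2)·ω_8^20 + (-1)·ω_8^24 + (1)·ω_8^28

X[4] = -8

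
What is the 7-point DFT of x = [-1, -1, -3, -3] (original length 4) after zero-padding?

Original 4-point DFT: [-8, 2-2i, 0, 2+2i]
Zero-padded 7-point DFT provides frequency interpolation.

DFT_7([x, 0, ...]) = [-8, 1.7470+5.0083i, 0.0550-2.6722i, -1.3019+1.0132i, -1.3019-1.0132i, 0.0550+2.6722i, 1.7470-5.0083i]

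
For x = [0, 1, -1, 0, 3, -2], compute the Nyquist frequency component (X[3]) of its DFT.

X[3] = Σ(n=0 to 5) x[n] · ω_6^(3n) where ω_6 = e^(-2πi/6)
= (0)·ω_6^0 + (1)·ω_6^3 + (-1)·ω_6^6 + (0)·ω_6^9 + (3)·ω_6^12 + (-2)·ω_6^15

X[3] = 3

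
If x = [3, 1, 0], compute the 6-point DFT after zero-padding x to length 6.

Original 3-point DFT: [4, 2.5000-0.8660i, 2.5000+0.8660i]
Zero-padded 6-point DFT provides frequency interpolation.

DFT_6([x, 0, ...]) = [4, 3.5000-0.8660i, 2.5000-0.8660i, 2, 2.5000+0.8660i, 3.5000+0.8660i]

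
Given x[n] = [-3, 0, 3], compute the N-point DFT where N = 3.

X[k] = Σ(n=0 to 2) x[n] · ω_3^(nk)
where ω_3 = e^(-2πi/3)

Computing each X[k]:
X[0] = 0
X[1] = -4.5000+2.5981i
X[2] = -4.5000-2.5981i

X = [0, -4.5000+2.5981i, -4.5000-2.5981i]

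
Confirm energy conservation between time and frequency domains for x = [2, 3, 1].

Time domain:
Σ|x[n]|² = |2|² + |3|² + |1|² = 14.0000

Frequency domain:
(1/3)Σ|X[k]|² = (1/3)(|6|² + |-1.7321i|² + |1.7321i|²) = (1/3)·42.0000 = 14.0000

Both sides agree, confirming Parseval's theorem.

Σ|x[n]|² = (1/N)Σ|X[k]|² = 14.0000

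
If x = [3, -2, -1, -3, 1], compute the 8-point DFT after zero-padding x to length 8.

Original 5-point DFT: [-2, 5.9271+1.6776i, 2.5729+3.6655i, 2.5729-3.6655i, 5.9271-1.6776i]
Zero-padded 8-point DFT provides frequency interpolation.

DFT_8([x, 0, ...]) = [-2, 2.7071+4.5355i, 5-1i, 1.2929+2.5355i, 8, 1.2929-2.5355i, 5+1i, 2.7071-4.5355i]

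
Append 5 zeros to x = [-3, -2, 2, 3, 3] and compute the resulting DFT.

Original 5-point DFT: [3, -6.7361+5.3431i, -2.2639+1.9879i, -2.2639-1.9879i, -6.7361-5.3431i]
Zero-padded 10-point DFT provides frequency interpolation.

DFT_10([x, 0, ...]) = [3, -7.3541-5.3431i, -6.7361+5.3431i, -0.6459+1.9879i, -2.2639+1.9879i, 1, -2.2639-1.9879i, -0.6459-1.9879i, -6.7361-5.3431i, -7.3541+5.3431i]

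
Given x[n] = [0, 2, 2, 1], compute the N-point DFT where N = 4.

X[k] = Σ(n=0 to 3) x[n] · ω_4^(nk)
where ω_4 = e^(-2πi/4)

Computing each X[k]:
X[0] = 5
X[1] = -2-1i
X[2] = -1
X[3] = -2+1i

X = [5, -2-1i, -1, -2+1i]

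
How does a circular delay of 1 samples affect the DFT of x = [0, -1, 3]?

Time shift by 1: X_shifted[k] = ω_3^(1k) · X[k]
Shifted x = [3, 0, -1]

DFT(x[n-1]) = [2, 3.5000-0.8660i, 3.5000+0.8660i]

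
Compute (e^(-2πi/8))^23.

Since ω_8^8 = 1, powers reduce modulo 8.
23 mod 8 = 7
So ω_8^23 = ω_8^7 = e^(-2πi·7/8)

ω_8^23 = ω_8^7 = 0.7071+0.7071i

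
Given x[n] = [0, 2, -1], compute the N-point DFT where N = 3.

X[k] = Σ(n=0 to 2) x[n] · ω_3^(nk)
where ω_3 = e^(-2πi/3)

Computing each X[k]:
X[0] = 1
X[1] = -0.5000-2.5981i
X[2] = -0.5000+2.5981i

X = [1, -0.5000-2.5981i, -0.5000+2.5981i]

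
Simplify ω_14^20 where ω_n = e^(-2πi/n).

Since ω_14^14 = 1, powers reduce modulo 14.
20 mod 14 = 6
So ω_14^20 = ω_14^6 = e^(-2πi·6/14)

ω_14^20 = ω_14^6 = -0.9010-0.4339i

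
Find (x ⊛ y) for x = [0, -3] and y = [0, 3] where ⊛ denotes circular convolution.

(x ⊛ y)[n] = Σ(m=0 to 1) x[m] · y[(n-m) mod 2]

Computing each output sample:
(x ⊛ y)[0] = -9
(x ⊛ y)[1] = 0

x ⊛ y = [-9, 0]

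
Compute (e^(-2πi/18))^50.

Since ω_18^18 = 1, powers reduce modulo 18.
50 mod 18 = 14
So ω_18^50 = ω_18^14 = e^(-2πi·14/18)

ω_18^50 = ω_18^14 = 0.1736+0.9848i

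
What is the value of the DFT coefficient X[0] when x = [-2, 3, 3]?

X[0] = Σ(n=0 to 2) x[n] · ω_3^0 = Σ x[n]
= (-2) + (3) + (3)

X[0] = 4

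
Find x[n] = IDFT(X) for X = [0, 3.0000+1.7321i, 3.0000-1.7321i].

x[n] = (1/3) Σ(k=0 to 2) X[k] · e^(2πikn/3)

Computing each x[n]:
x[0] = 2
x[1] = -2
x[2] = 0

x = [2, -2, 0]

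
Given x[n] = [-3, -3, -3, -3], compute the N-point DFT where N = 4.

X[k] = Σ(n=0 to 3) x[n] · ω_4^(nk)
where ω_4 = e^(-2πi/4)

Computing each X[k]:
X[0] = -12
X[1] = 0
X[2] = 0
X[3] = 0

X = [-12, 0, 0, 0]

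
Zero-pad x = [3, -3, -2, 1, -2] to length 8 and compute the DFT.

Original 5-point DFT: [-3, 2.2639+2.7144i, 6.7361-2.2654i, 6.7361+2.2654i, 2.2639-2.7144i]
Zero-padded 8-point DFT provides frequency interpolation.

DFT_8([x, 0, ...]) = [-3, 2.1716+3.4142i, 3+4i, 7.8284-0.5858i, 1, 7.8284+0.5858i, 3-4i, 2.1716-3.4142i]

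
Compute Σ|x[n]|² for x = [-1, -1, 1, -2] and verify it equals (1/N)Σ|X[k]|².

Time domain:
Σ|x[n]|² = |-1|² + |-1|² + |1|² + |-2|² = 7.0000

Frequency domain:
(1/4)Σ|X[k]|² = (1/4)(|-3|² + |-2-1i|² + |3|² + |-2+1i|²) = (1/4)·28.0000 = 7.0000

Both sides agree, confirming Parseval's theorem.

Σ|x[n]|² = (1/N)Σ|X[k]|² = 7.0000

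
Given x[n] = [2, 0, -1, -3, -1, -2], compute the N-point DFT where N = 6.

X[k] = Σ(n=0 to 5) x[n] · ω_6^(nk)
where ω_6 = e^(-2πi/6)

Computing each X[k]:
X[0] = -5
X[1] = 5.0000-1.7321i
X[2] = 1.0000-1.7321i
X[3] = 5
X[4] = 1.0000+1.7321i
X[5] = 5.0000+1.7321i

X = [-5, 5.0000-1.7321i, 1.0000-1.7321i, 5, 1.0000+1.7321i, 5.0000+1.7321i]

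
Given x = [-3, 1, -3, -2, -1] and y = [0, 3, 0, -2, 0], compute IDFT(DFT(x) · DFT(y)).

(x ⊛ y)[n] = Σ(m=0 to 4) x[m] · y[(n-m) mod 5]

Computing each output sample:
(x ⊛ y)[0] = 3
(x ⊛ y)[1] = -5
(x ⊛ y)[2] = 5
(x ⊛ y)[3] = -3
(x ⊛ y)[4] = -8

x ⊛ y = [3, -5, 5, -3, -8]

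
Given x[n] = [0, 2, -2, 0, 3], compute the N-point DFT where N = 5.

X[k] = Σ(n=0 to 4) x[n] · ω_5^(nk)
where ω_5 = e^(-2πi/5)

Computing each X[k]:
X[0] = 3
X[1] = 3.1631+2.1266i
X[2] = -4.6631-1.3143i
X[3] = -4.6631+1.3143i
X[4] = 3.1631-2.1266i

X = [3, 3.1631+2.1266i, -4.6631-1.3143i, -4.6631+1.3143i, 3.1631-2.1266i]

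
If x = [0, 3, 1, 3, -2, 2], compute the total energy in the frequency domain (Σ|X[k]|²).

Parseval: Σ|x[n]|² = (1/N)Σ|X[k]|², so Σ|X[k]|² = N·Σ|x[n]|² = 6·27.0000

Σ|X[k]|² = N·Σ|x[n]|² = 6·27.0000 = 162.0000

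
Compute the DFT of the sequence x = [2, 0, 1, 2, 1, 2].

X[k] = Σ(n=0 to 5) x[n] · ω_6^(nk)
where ω_6 = e^(-2πi/6)

Computing each X[k]:
X[0] = 8
X[1] = 1.7321i
X[2] = 2.0000+1.7321i
X[3] = 0
X[4] = 2.0000-1.7321i
X[5] = -1.7321i

X = [8, 1.7321i, 2.0000+1.7321i, 0, 2.0000-1.7321i, -1.7321i]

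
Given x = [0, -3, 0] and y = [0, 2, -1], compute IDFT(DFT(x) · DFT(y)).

(x ⊛ y)[n] = Σ(m=0 to 2) x[m] · y[(n-m) mod 3]

Computing each output sample:
(x ⊛ y)[0] = 3
(x ⊛ y)[1] = 0
(x ⊛ y)[2] = -6

x ⊛ y = [3, 0, -6]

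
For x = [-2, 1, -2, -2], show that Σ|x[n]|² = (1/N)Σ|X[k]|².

Time domain:
Σ|x[n]|² = |-2|² + |1|² + |-2|² + |-2|² = 13.0000

Frequency domain:
(1/4)Σ|X[k]|² = (1/4)(|-5|² + |-3i|² + |-3|² + |3i|²) = (1/4)·52.0000 = 13.0000

Both sides agree, confirming Parseval's theorem.

Σ|x[n]|² = (1/N)Σ|X[k]|² = 13.0000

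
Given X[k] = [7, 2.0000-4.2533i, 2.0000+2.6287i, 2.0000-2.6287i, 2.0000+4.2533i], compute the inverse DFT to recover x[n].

x[n] = (1/5) Σ(k=0 to 4) X[k] · e^(2πikn/5)

Computing each x[n]:
x[0] = 3
x[1] = 2
x[2] = 3
x[3] = -1
x[4] = 0

x = [3, 2, 3, -1, 0]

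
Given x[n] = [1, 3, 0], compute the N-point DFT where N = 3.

X[k] = Σ(n=0 to 2) x[n] · ω_3^(nk)
where ω_3 = e^(-2πi/3)

Computing each X[k]:
X[0] = 4
X[1] = -0.5000-2.5981i
X[2] = -0.5000+2.5981i

X = [4, -0.5000-2.5981i, -0.5000+2.5981i]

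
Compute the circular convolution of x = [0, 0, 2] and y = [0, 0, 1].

(x ⊛ y)[n] = Σ(m=0 to 2) x[m] · y[(n-m) mod 3]

Computing each output sample:
(x ⊛ y)[0] = 0
(x ⊛ y)[1] = 2
(x ⊛ y)[2] = 0

x ⊛ y = [0, 2, 0]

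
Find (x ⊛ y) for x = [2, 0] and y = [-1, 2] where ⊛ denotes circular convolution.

(x ⊛ y)[n] = Σ(m=0 to 1) x[m] · y[(n-m) mod 2]

Computing each output sample:
(x ⊛ y)[0] = -2
(x ⊛ y)[1] = 4

x ⊛ y = [-2, 4]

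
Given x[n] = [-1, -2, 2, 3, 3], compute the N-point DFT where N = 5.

X[k] = Σ(n=0 to 4) x[n] · ω_5^(nk)
where ω_5 = e^(-2πi/5)

Computing each X[k]:
X[0] = 5
X[1] = -4.7361+5.3431i
X[2] = -0.2639+1.9879i
X[3] = -0.2639-1.9879i
X[4] = -4.7361-5.3431i

X = [5, -4.7361+5.3431i, -0.2639+1.9879i, -0.2639-1.9879i, -4.7361-5.3431i]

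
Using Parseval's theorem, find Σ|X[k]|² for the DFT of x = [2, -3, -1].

Parseval: Σ|x[n]|² = (1/N)Σ|X[k]|², so Σ|X[k]|² = N·Σ|x[n]|² = 3·14.0000

Σ|X[k]|² = N·Σ|x[n]|² = 3·14.0000 = 42.0000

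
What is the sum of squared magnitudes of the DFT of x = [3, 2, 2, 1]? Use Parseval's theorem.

Parseval: Σ|x[n]|² = (1/N)Σ|X[k]|², so Σ|X[k]|² = N·Σ|x[n]|² = 4·18.0000

Σ|X[k]|² = N·Σ|x[n]|² = 4·18.0000 = 72.0000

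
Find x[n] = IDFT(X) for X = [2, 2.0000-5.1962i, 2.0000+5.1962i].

x[n] = (1/3) Σ(k=0 to 2) X[k] · e^(2πikn/3)

Computing each x[n]:
x[0] = 2
x[1] = 3
x[2] = -3

x = [2, 3, -3]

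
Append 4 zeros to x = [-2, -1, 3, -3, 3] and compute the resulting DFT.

Original 5-point DFT: [0, -1.3820+0.2775i, -3.6180+8.0575i, -3.6180-8.0575i, -1.3820-0.2775i]
Zero-padded 9-point DFT provides frequency interpolation.

DFT_9([x, 0, ...]) = [0, -3.5642-0.7396i, -1.1946-0.7110i, -7.5000+0.8660i, 3.2588+7.8229i, 3.2588-7.8229i, -7.5000-0.8660i, -1.1946+0.7110i, -3.5642+0.7396i]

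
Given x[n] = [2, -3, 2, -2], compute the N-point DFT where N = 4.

X[k] = Σ(n=0 to 3) x[n] · ω_4^(nk)
where ω_4 = e^(-2πi/4)

Computing each X[k]:
X[0] = -1
X[1] = 1i
X[2] = 9
X[3] = -1i

X = [-1, 1i, 9, -1i]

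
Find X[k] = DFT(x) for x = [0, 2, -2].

X[k] = Σ(n=0 to 2) x[n] · ω_3^(nk)
where ω_3 = e^(-2πi/3)

Computing each X[k]:
X[0] = 0
X[1] = -3.4641i
X[2] = 3.4641i

X = [0, -3.4641i, 3.4641i]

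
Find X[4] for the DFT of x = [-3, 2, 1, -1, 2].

X[4] = Σ(n=0 to 4) x[n] · ω_5^(4n) where ω_5 = e^(-2πi/5)
= (-3)·ω_5^0 + (2)·ω_5^4 + (1)·ω_5^8 + (-1)·ω_5^12 + (2)·ω_5^16

X[4] = -1.7639+1.1756i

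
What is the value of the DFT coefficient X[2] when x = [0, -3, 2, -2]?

X[2] = Σ(n=0 to 3) x[n] · ω_4^(2n) where ω_4 = e^(-2πi/4)
= (0)·ω_4^0 + (-3)·ω_4^2 + (2)·ω_4^4 + (-2)·ω_4^6

X[2] = 7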